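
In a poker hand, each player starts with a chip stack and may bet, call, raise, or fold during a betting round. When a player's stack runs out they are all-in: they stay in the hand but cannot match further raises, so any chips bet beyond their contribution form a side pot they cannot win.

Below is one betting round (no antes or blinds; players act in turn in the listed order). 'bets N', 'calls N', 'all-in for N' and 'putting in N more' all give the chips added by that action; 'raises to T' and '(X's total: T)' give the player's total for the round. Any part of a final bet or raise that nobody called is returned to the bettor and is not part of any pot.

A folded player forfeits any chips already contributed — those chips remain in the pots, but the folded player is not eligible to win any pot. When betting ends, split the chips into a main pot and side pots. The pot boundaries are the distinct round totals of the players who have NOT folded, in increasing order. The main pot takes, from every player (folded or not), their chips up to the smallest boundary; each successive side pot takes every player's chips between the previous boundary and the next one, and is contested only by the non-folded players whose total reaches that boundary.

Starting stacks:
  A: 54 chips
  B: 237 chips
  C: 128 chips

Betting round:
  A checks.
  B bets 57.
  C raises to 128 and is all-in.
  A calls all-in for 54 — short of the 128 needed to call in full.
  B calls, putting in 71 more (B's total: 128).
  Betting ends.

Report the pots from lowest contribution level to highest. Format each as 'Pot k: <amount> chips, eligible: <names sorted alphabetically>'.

Contributions: A=54, B=128, C=128
Pot levels (distinct totals of non-folded players): 54, 128
Layer 1-54: 54 each from A, B, C = 54*3 = 162 chips; eligible A, B, C
Layer 55-128: 74 each from B, C = 74*2 = 148 chips; eligible B, C

Pot 1: 162 chips, eligible: A, B, C
Pot 2: 148 chips, eligible: B, C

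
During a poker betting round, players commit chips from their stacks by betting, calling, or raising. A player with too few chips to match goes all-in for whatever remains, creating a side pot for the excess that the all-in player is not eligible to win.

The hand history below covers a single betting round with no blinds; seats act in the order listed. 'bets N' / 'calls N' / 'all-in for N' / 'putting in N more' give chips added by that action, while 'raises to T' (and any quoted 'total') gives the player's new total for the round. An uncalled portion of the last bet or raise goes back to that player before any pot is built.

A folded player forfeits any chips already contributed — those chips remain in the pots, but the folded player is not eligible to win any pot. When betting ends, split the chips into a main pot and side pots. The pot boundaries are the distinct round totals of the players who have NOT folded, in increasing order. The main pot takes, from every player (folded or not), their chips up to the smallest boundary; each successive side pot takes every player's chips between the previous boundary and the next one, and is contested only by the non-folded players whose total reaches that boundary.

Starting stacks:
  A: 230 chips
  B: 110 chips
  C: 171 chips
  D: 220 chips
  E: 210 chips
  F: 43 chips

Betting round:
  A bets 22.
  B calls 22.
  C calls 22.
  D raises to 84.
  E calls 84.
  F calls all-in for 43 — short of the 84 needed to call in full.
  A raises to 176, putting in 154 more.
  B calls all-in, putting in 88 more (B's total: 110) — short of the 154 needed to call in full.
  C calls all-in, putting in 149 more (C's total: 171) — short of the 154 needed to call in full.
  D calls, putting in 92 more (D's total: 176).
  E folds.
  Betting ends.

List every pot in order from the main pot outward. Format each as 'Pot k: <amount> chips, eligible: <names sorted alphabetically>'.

Contributions: A=176, B=110, C=171, D=176, E=84, F=43
Folded: E
Pot levels (distinct totals of non-folded players): 43, 110, 171, 176
Layer 1-43: 43 each from A, B, C, D, E, F = 43*6 = 258 chips; eligible A, B, C, D, F
Layer 44-110: A 67 + B 67 + C 67 + D 67 + E 41 = 309 chips; eligible A, B, C, D
Layer 111-171: 61 each from A, C, D = 61*3 = 183 chips; eligible A, C, D
Layer 172-176: 5 each from A, D = 5*2 = 10 chips; eligible A, D

Pot 1: 258 chips, eligible: A, B, C, D, F
Pot 2: 309 chips, eligible: A, B, C, D
Pot 3: 183 chips, eligible: A, C, D
Pot 4: 10 chips, eligible: A, D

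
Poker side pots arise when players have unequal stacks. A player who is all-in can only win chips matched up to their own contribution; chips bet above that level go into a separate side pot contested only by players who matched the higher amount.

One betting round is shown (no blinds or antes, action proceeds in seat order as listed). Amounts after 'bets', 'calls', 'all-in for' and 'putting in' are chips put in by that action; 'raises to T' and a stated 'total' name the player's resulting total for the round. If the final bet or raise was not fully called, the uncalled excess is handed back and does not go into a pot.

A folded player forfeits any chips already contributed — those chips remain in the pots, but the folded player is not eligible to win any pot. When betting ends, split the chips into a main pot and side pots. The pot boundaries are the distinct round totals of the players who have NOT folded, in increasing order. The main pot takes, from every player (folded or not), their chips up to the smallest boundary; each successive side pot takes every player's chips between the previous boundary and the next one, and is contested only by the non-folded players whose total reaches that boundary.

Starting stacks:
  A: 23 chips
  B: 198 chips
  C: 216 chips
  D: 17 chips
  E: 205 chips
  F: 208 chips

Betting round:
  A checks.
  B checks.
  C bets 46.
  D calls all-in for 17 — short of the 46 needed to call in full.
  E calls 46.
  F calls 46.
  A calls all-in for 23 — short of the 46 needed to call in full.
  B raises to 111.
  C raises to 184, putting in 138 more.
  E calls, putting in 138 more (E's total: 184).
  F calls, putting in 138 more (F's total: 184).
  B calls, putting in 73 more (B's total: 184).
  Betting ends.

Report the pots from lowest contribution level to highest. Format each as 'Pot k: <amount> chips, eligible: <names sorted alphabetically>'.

Pot 1: 102 chips, eligible: A, B, C, D, E, F
Pot 2: 30 chips, eligible: A, B, C, E, F
Pot 3: 644 chips, eligible: B, C, E, F

Derivation:
Contributions: A=23, B=184, C=184, D=17, E=184, F=184
Pot levels (distinct totals of non-folded players): 17, 23, 184
Layer 1-17: 17 each from A, B, C, D, E, F = 17*6 = 102 chips; eligible A, B, C, D, E, F
Layer 18-23: 6 each from A, B, C, E, F = 6*5 = 30 chips; eligible A, B, C, E, F
Layer 24-184: 161 each from B, C, E, F = 161*4 = 644 chips; eligible B, C, E, F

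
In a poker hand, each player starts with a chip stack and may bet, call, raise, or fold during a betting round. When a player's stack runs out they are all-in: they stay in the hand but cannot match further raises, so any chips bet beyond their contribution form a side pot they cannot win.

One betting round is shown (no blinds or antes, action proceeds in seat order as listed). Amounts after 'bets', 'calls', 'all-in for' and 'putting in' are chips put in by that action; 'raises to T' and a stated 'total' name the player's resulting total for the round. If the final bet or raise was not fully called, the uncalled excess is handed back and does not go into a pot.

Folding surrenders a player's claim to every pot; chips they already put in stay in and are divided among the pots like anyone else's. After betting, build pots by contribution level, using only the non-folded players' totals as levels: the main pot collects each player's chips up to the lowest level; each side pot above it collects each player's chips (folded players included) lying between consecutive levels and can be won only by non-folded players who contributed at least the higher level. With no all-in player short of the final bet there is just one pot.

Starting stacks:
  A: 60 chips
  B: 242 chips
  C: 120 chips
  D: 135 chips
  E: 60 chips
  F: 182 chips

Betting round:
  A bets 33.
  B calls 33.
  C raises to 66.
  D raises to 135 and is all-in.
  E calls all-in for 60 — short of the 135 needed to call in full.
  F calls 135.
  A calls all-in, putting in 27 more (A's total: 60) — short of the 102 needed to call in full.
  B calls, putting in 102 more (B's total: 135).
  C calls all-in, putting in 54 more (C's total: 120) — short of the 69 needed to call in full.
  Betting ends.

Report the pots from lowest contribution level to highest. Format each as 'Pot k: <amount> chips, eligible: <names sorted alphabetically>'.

Contributions: A=60, B=135, C=120, D=135, E=60, F=135
Pot levels (distinct totals of non-folded players): 60, 120, 135
Layer 1-60: 60 each from A, B, C, D, E, F = 60*6 = 360 chips; eligible A, B, C, D, E, F
Layer 61-120: 60 each from B, C, D, F = 60*4 = 240 chips; eligible B, C, D, F
Layer 121-135: 15 each from B, D, F = 15*3 = 45 chips; eligible B, D, F

Pot 1: 360 chips, eligible: A, B, C, D, E, F
Pot 2: 240 chips, eligible: B, C, D, F
Pot 3: 45 chips, eligible: B, D, F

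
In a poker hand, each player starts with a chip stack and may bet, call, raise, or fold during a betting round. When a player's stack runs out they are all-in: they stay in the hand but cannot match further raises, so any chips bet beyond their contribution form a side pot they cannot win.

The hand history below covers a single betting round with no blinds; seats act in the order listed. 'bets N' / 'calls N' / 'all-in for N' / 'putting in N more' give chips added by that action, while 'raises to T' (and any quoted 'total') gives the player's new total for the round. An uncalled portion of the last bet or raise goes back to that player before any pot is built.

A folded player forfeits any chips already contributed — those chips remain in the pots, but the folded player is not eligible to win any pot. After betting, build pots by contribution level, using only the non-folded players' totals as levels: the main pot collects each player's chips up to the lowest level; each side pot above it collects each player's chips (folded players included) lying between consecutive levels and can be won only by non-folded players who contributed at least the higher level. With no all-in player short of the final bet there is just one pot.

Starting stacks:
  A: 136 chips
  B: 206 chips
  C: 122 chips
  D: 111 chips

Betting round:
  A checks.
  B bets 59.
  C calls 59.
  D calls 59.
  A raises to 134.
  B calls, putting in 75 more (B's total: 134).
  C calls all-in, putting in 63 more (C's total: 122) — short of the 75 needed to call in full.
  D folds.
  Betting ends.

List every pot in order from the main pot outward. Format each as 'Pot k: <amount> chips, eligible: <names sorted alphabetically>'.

Pot 1: 425 chips, eligible: A, B, C
Pot 2: 24 chips, eligible: A, B

Derivation:
Contributions: A=134, B=134, C=122, D=59
Folded: D
Pot levels (distinct totals of non-folded players): 122, 134
Layer 1-122: A 122 + B 122 + C 122 + D 59 = 425 chips; eligible A, B, C
Layer 123-134: 12 each from A, B = 12*2 = 24 chips; eligible A, B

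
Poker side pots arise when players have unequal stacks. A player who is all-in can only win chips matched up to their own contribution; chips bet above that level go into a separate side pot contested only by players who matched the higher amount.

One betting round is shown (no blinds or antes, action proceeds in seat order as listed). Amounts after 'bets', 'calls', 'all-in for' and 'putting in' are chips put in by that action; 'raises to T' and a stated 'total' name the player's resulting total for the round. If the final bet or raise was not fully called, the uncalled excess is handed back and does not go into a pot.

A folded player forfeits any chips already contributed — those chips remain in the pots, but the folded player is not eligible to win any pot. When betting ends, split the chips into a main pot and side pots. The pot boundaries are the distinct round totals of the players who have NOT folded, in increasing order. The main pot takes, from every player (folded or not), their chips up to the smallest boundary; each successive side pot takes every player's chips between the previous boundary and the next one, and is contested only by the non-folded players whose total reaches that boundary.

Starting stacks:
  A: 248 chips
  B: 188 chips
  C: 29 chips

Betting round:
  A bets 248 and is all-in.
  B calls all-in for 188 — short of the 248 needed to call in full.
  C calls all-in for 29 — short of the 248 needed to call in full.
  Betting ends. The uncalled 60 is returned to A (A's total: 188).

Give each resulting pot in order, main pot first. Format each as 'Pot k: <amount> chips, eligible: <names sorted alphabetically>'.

Pot 1: 87 chips, eligible: A, B, C
Pot 2: 318 chips, eligible: A, B

Derivation:
Contributions (after 60 returned to A): A=188, B=188, C=29
Pot levels (distinct totals of non-folded players): 29, 188
Layer 1-29: 29 each from A, B, C = 29*3 = 87 chips; eligible A, B, C
Layer 30-188: 159 each from A, B = 159*2 = 318 chips; eligible A, B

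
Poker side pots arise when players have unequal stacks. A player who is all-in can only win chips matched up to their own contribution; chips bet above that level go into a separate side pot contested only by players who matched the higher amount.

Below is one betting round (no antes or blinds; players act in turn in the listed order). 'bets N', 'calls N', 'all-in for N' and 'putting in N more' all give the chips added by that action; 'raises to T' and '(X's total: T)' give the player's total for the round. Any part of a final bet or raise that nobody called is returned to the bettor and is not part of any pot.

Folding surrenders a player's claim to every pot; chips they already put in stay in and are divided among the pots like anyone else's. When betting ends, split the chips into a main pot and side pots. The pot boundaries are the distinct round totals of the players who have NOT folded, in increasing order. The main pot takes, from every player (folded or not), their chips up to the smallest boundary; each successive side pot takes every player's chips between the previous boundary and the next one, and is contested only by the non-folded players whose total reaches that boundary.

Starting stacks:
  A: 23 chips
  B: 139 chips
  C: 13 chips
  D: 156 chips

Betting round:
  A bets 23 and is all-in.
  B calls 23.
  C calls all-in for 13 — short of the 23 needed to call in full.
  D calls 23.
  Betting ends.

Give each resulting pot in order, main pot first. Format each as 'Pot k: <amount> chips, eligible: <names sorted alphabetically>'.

Contributions: A=23, B=23, C=13, D=23
Pot levels (distinct totals of non-folded players): 13, 23
Layer 1-13: 13 each from A, B, C, D = 13*4 = 52 chips; eligible A, B, C, D
Layer 14-23: 10 each from A, B, D = 10*3 = 30 chips; eligible A, B, D

Pot 1: 52 chips, eligible: A, B, C, D
Pot 2: 30 chips, eligible: A, B, D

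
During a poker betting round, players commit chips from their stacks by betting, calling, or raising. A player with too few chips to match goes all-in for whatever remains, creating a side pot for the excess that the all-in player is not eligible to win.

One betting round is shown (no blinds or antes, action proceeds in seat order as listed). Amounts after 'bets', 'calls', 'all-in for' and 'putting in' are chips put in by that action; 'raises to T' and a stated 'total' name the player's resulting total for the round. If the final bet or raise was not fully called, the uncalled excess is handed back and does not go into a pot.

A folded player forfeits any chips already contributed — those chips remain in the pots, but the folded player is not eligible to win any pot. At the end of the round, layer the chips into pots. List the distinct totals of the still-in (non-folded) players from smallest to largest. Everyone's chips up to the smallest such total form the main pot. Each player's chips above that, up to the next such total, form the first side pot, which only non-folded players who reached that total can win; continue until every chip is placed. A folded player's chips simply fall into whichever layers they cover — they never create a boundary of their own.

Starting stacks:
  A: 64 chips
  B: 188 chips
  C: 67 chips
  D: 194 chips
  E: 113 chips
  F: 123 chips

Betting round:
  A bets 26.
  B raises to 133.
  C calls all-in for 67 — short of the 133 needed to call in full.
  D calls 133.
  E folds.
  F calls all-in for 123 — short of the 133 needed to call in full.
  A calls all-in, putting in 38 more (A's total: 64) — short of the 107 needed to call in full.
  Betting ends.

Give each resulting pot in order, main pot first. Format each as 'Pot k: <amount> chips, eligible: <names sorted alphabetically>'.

Contributions: A=64, B=133, C=67, D=133, F=123
Folded: E
Pot levels (distinct totals of non-folded players): 64, 67, 123, 133
Layer 1-64: 64 each from A, B, C, D, F = 64*5 = 320 chips; eligible A, B, C, D, F
Layer 65-67: 3 each from B, C, D, F = 3*4 = 12 chips; eligible B, C, D, F
Layer 68-123: 56 each from B, D, F = 56*3 = 168 chips; eligible B, D, F
Layer 124-133: 10 each from B, D = 10*2 = 20 chips; eligible B, D

Pot 1: 320 chips, eligible: A, B, C, D, F
Pot 2: 12 chips, eligible: B, C, D, F
Pot 3: 168 chips, eligible: B, D, F
Pot 4: 20 chips, eligible: B, D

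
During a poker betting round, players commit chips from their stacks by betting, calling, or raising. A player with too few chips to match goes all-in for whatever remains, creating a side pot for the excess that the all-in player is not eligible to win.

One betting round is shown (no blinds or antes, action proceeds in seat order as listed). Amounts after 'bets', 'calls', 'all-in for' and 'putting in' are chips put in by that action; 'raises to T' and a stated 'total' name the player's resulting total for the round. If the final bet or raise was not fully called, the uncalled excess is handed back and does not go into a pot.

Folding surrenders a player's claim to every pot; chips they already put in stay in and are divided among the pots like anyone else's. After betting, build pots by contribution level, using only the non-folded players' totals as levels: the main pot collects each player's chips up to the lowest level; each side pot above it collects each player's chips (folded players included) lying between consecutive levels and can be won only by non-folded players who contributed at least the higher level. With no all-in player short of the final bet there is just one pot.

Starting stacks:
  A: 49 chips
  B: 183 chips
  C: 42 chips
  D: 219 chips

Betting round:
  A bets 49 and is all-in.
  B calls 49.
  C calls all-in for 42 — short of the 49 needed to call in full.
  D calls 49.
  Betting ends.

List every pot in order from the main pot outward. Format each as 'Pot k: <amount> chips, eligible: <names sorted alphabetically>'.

Pot 1: 168 chips, eligible: A, B, C, D
Pot 2: 21 chips, eligible: A, B, D

Derivation:
Contributions: A=49, B=49, C=42, D=49
Pot levels (distinct totals of non-folded players): 42, 49
Layer 1-42: 42 each from A, B, C, D = 42*4 = 168 chips; eligible A, B, C, D
Layer 43-49: 7 each from A, B, D = 7*3 = 21 chips; eligible A, B, D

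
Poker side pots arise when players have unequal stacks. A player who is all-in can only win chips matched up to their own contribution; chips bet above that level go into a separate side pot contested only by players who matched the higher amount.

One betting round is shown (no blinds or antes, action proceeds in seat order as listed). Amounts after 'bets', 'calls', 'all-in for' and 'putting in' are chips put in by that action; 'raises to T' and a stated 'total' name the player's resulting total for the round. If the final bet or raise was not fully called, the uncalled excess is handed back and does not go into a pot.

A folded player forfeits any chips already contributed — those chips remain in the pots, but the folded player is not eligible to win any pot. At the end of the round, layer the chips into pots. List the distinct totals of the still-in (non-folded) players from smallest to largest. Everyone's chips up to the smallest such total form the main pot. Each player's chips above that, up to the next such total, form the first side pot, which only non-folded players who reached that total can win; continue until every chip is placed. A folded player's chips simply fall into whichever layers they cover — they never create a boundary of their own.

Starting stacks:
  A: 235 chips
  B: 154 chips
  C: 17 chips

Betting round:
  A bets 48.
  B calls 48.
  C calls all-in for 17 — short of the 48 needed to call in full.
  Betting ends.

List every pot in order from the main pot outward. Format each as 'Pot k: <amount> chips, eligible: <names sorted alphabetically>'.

Contributions: A=48, B=48, C=17
Pot levels (distinct totals of non-folded players): 17, 48
Layer 1-17: 17 each from A, B, C = 17*3 = 51 chips; eligible A, B, C
Layer 18-48: 31 each from A, B = 31*2 = 62 chips; eligible A, B

Pot 1: 51 chips, eligible: A, B, C
Pot 2: 62 chips, eligible: A, B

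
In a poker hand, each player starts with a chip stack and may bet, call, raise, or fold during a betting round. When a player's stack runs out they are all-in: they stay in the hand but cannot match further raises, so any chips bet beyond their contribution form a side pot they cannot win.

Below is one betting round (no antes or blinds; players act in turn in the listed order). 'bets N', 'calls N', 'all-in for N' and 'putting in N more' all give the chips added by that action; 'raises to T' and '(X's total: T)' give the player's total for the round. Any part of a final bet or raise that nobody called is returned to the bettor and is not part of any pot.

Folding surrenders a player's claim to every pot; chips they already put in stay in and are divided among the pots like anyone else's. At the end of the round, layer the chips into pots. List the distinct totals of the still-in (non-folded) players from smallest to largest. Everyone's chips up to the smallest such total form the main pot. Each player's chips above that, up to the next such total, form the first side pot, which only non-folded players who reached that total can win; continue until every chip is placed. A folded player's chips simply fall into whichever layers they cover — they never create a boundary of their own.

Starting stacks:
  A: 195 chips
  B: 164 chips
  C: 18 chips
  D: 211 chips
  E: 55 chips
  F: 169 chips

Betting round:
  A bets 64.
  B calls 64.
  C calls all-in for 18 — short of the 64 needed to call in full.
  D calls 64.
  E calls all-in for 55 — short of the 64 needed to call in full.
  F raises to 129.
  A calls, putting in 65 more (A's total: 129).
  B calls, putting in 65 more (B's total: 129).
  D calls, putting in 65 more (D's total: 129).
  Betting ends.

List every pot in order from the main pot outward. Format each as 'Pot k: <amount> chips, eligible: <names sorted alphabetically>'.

Pot 1: 108 chips, eligible: A, B, C, D, E, F
Pot 2: 185 chips, eligible: A, B, D, E, F
Pot 3: 296 chips, eligible: A, B, D, F

Derivation:
Contributions: A=129, B=129, C=18, D=129, E=55, F=129
Pot levels (distinct totals of non-folded players): 18, 55, 129
Layer 1-18: 18 each from A, B, C, D, E, F = 18*6 = 108 chips; eligible A, B, C, D, E, F
Layer 19-55: 37 each from A, B, D, E, F = 37*5 = 185 chips; eligible A, B, D, E, F
Layer 56-129: 74 each from A, B, D, F = 74*4 = 296 chips; eligible A, B, D, F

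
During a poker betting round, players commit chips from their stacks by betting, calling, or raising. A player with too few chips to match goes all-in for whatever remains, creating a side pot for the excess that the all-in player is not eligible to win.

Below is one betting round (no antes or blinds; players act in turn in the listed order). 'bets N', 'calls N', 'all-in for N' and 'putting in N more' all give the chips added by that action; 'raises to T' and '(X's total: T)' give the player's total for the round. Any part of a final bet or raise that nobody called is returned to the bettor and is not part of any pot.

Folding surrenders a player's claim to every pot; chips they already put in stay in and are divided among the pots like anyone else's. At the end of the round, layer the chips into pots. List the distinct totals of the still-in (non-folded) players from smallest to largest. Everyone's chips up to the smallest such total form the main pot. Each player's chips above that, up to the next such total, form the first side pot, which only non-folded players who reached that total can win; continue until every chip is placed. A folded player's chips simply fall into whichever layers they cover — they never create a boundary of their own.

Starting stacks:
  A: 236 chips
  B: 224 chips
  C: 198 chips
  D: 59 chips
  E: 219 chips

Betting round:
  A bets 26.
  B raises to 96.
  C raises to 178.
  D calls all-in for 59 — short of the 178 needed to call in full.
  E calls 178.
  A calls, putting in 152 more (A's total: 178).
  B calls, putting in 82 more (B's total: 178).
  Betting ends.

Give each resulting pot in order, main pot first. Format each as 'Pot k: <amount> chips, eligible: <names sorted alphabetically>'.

Contributions: A=178, B=178, C=178, D=59, E=178
Pot levels (distinct totals of non-folded players): 59, 178
Layer 1-59: 59 each from A, B, C, D, E = 59*5 = 295 chips; eligible A, B, C, D, E
Layer 60-178: 119 each from A, B, C, E = 119*4 = 476 chips; eligible A, B, C, E

Pot 1: 295 chips, eligible: A, B, C, D, E
Pot 2: 476 chips, eligible: A, B, C, E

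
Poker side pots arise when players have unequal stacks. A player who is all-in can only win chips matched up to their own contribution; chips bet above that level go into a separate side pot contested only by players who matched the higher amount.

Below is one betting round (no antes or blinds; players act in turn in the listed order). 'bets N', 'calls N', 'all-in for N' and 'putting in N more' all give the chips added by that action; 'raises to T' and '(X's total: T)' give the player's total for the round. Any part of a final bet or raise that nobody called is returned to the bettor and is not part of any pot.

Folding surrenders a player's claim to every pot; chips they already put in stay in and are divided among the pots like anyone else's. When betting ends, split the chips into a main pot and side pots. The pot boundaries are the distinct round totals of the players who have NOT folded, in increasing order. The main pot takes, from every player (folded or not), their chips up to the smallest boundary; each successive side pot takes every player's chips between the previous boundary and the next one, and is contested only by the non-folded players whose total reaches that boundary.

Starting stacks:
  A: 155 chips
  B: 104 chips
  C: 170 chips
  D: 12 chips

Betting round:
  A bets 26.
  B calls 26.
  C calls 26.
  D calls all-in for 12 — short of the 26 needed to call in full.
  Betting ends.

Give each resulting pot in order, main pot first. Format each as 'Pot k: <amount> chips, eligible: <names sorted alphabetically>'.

Pot 1: 48 chips, eligible: A, B, C, D
Pot 2: 42 chips, eligible: A, B, C

Derivation:
Contributions: A=26, B=26, C=26, D=12
Pot levels (distinct totals of non-folded players): 12, 26
Layer 1-12: 12 each from A, B, C, D = 12*4 = 48 chips; eligible A, B, C, D
Layer 13-26: 14 each from A, B, C = 14*3 = 42 chips; eligible A, B, C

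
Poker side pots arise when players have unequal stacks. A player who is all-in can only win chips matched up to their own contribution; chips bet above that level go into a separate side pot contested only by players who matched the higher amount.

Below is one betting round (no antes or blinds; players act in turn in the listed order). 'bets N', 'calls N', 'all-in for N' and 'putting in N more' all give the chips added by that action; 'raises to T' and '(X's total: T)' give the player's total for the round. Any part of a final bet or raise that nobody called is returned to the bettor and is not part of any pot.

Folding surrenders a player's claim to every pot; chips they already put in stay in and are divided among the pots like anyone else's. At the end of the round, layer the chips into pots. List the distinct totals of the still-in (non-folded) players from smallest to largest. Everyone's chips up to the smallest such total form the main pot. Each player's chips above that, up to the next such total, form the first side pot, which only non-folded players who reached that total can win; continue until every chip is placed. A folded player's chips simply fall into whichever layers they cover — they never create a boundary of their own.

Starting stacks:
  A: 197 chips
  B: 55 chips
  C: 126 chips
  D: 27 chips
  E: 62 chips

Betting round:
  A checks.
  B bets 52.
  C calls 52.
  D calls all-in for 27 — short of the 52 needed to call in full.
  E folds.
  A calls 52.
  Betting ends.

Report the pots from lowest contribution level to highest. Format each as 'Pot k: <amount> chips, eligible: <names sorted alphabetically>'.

Pot 1: 108 chips, eligible: A, B, C, D
Pot 2: 75 chips, eligible: A, B, C

Derivation:
Contributions: A=52, B=52, C=52, D=27
Folded: E
Pot levels (distinct totals of non-folded players): 27, 52
Layer 1-27: 27 each from A, B, C, D = 27*4 = 108 chips; eligible A, B, C, D
Layer 28-52: 25 each from A, B, C = 25*3 = 75 chips; eligible A, B, C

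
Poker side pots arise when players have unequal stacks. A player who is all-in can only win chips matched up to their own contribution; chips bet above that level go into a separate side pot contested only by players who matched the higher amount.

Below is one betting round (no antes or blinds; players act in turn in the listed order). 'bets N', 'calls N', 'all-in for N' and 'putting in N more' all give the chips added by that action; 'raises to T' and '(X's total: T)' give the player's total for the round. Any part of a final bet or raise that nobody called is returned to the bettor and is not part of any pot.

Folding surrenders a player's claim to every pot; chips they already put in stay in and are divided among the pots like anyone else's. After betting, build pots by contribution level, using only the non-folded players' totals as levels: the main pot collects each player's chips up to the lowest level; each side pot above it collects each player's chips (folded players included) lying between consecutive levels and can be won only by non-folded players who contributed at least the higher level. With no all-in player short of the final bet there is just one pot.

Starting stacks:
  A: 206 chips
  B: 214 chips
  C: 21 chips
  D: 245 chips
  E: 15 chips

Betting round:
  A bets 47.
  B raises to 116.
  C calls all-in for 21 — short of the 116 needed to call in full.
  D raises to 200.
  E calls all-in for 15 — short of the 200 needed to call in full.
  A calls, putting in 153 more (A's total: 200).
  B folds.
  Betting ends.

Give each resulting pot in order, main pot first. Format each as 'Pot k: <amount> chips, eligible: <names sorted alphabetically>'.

Contributions: A=200, B=116, C=21, D=200, E=15
Folded: B
Pot levels (distinct totals of non-folded players): 15, 21, 200
Layer 1-15: 15 each from A, B, C, D, E = 15*5 = 75 chips; eligible A, C, D, E
Layer 16-21: 6 each from A, B, C, D = 6*4 = 24 chips; eligible A, C, D
Layer 22-200: A 179 + B 95 + D 179 = 453 chips; eligible A, D

Pot 1: 75 chips, eligible: A, C, D, E
Pot 2: 24 chips, eligible: A, C, D
Pot 3: 453 chips, eligible: A, D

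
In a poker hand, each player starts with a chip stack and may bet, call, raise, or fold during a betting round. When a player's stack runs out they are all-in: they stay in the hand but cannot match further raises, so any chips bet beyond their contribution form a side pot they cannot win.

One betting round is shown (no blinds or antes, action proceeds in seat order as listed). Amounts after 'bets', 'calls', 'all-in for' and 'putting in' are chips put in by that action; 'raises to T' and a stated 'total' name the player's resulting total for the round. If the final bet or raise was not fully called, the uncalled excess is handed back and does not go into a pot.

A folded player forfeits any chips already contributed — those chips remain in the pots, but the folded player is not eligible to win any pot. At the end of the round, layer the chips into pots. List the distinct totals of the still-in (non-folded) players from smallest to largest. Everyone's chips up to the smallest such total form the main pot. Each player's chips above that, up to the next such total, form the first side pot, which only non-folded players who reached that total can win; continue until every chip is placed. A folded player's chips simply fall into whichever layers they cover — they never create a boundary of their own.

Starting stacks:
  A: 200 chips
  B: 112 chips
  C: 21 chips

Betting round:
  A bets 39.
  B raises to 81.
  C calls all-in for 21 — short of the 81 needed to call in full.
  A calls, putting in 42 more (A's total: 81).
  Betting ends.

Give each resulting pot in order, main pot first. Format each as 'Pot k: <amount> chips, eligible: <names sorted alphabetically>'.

Contributions: A=81, B=81, C=21
Pot levels (distinct totals of non-folded players): 21, 81
Layer 1-21: 21 each from A, B, C = 21*3 = 63 chips; eligible A, B, C
Layer 22-81: 60 each from A, B = 60*2 = 120 chips; eligible A, B

Pot 1: 63 chips, eligible: A, B, C
Pot 2: 120 chips, eligible: A, B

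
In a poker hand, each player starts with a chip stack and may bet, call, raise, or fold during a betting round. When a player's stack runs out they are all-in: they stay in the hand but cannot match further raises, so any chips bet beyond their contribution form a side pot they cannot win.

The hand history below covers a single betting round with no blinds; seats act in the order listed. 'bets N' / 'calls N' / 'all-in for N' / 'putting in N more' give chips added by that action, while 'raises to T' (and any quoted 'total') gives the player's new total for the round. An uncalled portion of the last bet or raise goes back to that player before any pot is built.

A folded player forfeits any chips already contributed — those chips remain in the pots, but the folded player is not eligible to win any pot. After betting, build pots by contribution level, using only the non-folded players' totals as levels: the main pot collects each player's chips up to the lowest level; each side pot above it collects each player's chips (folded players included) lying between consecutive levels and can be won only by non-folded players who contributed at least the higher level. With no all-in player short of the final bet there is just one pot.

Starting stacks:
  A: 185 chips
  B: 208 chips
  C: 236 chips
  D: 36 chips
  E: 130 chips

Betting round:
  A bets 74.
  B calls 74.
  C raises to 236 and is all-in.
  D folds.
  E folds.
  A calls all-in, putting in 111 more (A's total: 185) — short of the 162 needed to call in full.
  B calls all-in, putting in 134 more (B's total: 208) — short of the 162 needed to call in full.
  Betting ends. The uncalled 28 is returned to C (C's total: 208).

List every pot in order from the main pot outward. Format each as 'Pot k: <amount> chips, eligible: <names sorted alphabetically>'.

Pot 1: 555 chips, eligible: A, B, C
Pot 2: 46 chips, eligible: B, C

Derivation:
Contributions (after 28 returned to C): A=185, B=208, C=208
Folded: D, E
Pot levels (distinct totals of non-folded players): 185, 208
Layer 1-185: 185 each from A, B, C = 185*3 = 555 chips; eligible A, B, C
Layer 186-208: 23 each from B, C = 23*2 = 46 chips; eligible B, C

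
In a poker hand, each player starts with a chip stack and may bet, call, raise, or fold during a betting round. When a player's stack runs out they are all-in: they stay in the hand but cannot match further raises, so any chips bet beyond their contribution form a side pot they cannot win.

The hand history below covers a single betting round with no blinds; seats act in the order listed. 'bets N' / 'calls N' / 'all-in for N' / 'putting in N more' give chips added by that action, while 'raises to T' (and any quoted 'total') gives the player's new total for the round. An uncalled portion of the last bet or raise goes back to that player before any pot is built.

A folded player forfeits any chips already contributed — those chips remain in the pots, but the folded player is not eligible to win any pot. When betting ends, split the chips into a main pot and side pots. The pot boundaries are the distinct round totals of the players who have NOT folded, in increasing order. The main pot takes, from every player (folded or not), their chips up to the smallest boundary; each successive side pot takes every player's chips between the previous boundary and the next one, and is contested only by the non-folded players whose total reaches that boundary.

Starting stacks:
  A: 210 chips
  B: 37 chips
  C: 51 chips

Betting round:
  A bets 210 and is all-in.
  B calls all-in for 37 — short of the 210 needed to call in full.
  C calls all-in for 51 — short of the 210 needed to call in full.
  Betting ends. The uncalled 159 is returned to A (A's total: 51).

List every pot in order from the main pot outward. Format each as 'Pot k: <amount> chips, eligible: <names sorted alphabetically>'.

Contributions (after 159 returned to A): A=51, B=37, C=51
Pot levels (distinct totals of non-folded players): 37, 51
Layer 1-37: 37 each from A, B, C = 37*3 = 111 chips; eligible A, B, C
Layer 38-51: 14 each from A, C = 14*2 = 28 chips; eligible A, C

Pot 1: 111 chips, eligible: A, B, C
Pot 2: 28 chips, eligible: A, C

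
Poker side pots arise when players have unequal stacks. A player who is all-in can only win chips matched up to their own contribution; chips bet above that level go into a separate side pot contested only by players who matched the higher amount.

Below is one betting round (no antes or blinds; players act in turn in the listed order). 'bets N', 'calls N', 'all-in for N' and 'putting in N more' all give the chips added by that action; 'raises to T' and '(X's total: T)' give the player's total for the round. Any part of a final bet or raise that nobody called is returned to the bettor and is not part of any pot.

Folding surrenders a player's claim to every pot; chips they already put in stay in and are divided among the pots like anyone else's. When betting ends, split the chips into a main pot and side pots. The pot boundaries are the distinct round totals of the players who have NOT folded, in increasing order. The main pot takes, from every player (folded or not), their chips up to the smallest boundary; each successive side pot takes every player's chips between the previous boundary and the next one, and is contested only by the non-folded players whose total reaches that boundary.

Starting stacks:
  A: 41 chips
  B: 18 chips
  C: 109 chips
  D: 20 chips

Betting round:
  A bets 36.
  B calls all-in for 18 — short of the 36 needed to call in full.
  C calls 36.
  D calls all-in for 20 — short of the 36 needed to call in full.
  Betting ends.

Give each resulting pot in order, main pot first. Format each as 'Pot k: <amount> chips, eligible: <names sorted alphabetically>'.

Contributions: A=36, B=18, C=36, D=20
Pot levels (distinct totals of non-folded players): 18, 20, 36
Layer 1-18: 18 each from A, B, C, D = 18*4 = 72 chips; eligible A, B, C, D
Layer 19-20: 2 each from A, C, D = 2*3 = 6 chips; eligible A, C, D
Layer 21-36: 16 each from A, C = 16*2 = 32 chips; eligible A, C

Pot 1: 72 chips, eligible: A, B, C, D
Pot 2: 6 chips, eligible: A, C, D
Pot 3: 32 chips, eligible: A, C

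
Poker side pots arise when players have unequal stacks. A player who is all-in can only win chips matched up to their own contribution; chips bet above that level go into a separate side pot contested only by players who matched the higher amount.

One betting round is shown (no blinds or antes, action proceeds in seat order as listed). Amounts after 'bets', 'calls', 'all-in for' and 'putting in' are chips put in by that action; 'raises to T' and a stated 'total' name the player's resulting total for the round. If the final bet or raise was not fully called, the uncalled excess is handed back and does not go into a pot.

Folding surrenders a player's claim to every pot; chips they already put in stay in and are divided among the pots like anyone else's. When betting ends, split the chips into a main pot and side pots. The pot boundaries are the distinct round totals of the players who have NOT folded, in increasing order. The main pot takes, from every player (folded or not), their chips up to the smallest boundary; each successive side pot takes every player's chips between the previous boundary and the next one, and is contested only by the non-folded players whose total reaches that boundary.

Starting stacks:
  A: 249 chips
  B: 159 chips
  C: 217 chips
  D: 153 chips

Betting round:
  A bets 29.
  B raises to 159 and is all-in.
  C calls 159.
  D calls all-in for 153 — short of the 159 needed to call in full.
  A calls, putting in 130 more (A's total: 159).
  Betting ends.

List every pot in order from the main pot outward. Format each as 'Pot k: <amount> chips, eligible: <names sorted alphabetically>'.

Contributions: A=159, B=159, C=159, D=153
Pot levels (distinct totals of non-folded players): 153, 159
Layer 1-153: 153 each from A, B, C, D = 153*4 = 612 chips; eligible A, B, C, D
Layer 154-159: 6 each from A, B, C = 6*3 = 18 chips; eligible A, B, C

Pot 1: 612 chips, eligible: A, B, C, D
Pot 2: 18 chips, eligible: A, B, C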